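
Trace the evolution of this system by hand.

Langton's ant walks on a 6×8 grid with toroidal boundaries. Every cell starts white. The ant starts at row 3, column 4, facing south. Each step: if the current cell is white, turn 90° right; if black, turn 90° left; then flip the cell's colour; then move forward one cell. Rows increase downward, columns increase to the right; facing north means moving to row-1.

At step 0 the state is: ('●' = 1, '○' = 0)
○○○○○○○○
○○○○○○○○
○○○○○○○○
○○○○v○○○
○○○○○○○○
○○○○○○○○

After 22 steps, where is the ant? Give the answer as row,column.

0) ○○○○○○○○
○○○○○○○○
○○○○○○○○
○○○○v○○○
○○○○○○○○
○○○○○○○○
1) ○○○○○○○○
○○○○○○○○
○○○○○○○○
○○○<●○○○
○○○○○○○○
○○○○○○○○
2) ○○○○○○○○
○○○○○○○○
○○○^○○○○
○○○●●○○○
○○○○○○○○
○○○○○○○○
3) ○○○○○○○○
○○○○○○○○
○○○●>○○○
○○○●●○○○
○○○○○○○○
○○○○○○○○
4) ○○○○○○○○
○○○○○○○○
○○○●●○○○
○○○●v○○○
○○○○○○○○
○○○○○○○○
5) ○○○○○○○○
○○○○○○○○
○○○●●○○○
○○○●○>○○
○○○○○○○○
○○○○○○○○
6) ○○○○○○○○
○○○○○○○○
○○○●●○○○
○○○●○●○○
○○○○○v○○
○○○○○○○○
7) ○○○○○○○○
○○○○○○○○
○○○●●○○○
○○○●○●○○
○○○○<●○○
○○○○○○○○
8) ○○○○○○○○
○○○○○○○○
○○○●●○○○
○○○●^●○○
○○○○●●○○
○○○○○○○○
9) ○○○○○○○○
○○○○○○○○
○○○●●○○○
○○○●●>○○
○○○○●●○○
○○○○○○○○
10) ○○○○○○○○
○○○○○○○○
○○○●●^○○
○○○●●○○○
○○○○●●○○
○○○○○○○○
11) ○○○○○○○○
○○○○○○○○
○○○●●●>○
○○○●●○○○
○○○○●●○○
○○○○○○○○
12) ○○○○○○○○
○○○○○○○○
○○○●●●●○
○○○●●○v○
○○○○●●○○
○○○○○○○○
13) ○○○○○○○○
○○○○○○○○
○○○●●●●○
○○○●●<●○
○○○○●●○○
○○○○○○○○
14) ○○○○○○○○
○○○○○○○○
○○○●●^●○
○○○●●●●○
○○○○●●○○
○○○○○○○○
15) ○○○○○○○○
○○○○○○○○
○○○●<○●○
○○○●●●●○
○○○○●●○○
○○○○○○○○
16) ○○○○○○○○
○○○○○○○○
○○○●○○●○
○○○●v●●○
○○○○●●○○
○○○○○○○○
17) ○○○○○○○○
○○○○○○○○
○○○●○○●○
○○○●○>●○
○○○○●●○○
○○○○○○○○
18) ○○○○○○○○
○○○○○○○○
○○○●○^●○
○○○●○○●○
○○○○●●○○
○○○○○○○○
19) ○○○○○○○○
○○○○○○○○
○○○●○●>○
○○○●○○●○
○○○○●●○○
○○○○○○○○
20) ○○○○○○○○
○○○○○○^○
○○○●○●○○
○○○●○○●○
○○○○●●○○
○○○○○○○○
21) ○○○○○○○○
○○○○○○●>
○○○●○●○○
○○○●○○●○
○○○○●●○○
○○○○○○○○
22) ○○○○○○○○
○○○○○○●●
○○○●○●○v
○○○●○○●○
○○○○●●○○
○○○○○○○○

2,7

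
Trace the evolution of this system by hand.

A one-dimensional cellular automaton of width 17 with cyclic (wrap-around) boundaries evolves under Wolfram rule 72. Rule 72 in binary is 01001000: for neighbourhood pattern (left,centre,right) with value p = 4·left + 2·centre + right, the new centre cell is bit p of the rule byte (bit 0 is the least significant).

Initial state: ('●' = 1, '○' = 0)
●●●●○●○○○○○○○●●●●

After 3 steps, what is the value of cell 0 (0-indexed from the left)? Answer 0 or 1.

k=0  ●●●●○●○○○○○○○●●●●
k=1  ○○○●○○○○○○○○○●○○○
k=2  ○○○○○○○○○○○○○○○○○
k=3  ○○○○○○○○○○○○○○○○○

0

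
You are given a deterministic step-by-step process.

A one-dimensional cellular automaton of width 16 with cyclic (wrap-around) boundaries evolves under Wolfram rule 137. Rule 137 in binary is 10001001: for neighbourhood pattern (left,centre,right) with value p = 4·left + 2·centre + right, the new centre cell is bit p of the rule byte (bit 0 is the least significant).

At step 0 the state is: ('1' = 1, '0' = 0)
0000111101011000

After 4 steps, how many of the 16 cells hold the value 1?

k=0  0000111101011000
k=1  1110111000010011
k=2  1100110011000011
k=3  1000100010011011
k=4  0010001000010011

5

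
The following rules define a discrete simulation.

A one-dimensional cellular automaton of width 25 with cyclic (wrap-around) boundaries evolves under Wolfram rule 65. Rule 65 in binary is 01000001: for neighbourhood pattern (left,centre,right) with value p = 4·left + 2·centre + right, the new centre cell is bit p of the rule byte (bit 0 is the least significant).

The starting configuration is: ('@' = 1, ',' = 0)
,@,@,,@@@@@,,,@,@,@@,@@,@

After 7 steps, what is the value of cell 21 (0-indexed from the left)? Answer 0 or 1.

gen 0: ,@,@,,@@@@@,,,@,@,@@,@@,@
gen 1: ,,,,,,,,,,@,@,,,,,,@,,@,,
gen 2: @@@@@@@@@,,,,,@@@@,,,,,,@
gen 3: ,,,,,,,,@,@@@,,,,@,@@@@,,
gen 4: @@@@@@@,,,,,@,@@,,,,,,@,@
gen 5: ,,,,,,@,@@@,,,,@,@@@@,,,,
gen 6: @@@@@,,,,,@,@@,,,,,,@,@@@
gen 7: ,,,,@,@@@,,,,@,@@@@,,,,,,

0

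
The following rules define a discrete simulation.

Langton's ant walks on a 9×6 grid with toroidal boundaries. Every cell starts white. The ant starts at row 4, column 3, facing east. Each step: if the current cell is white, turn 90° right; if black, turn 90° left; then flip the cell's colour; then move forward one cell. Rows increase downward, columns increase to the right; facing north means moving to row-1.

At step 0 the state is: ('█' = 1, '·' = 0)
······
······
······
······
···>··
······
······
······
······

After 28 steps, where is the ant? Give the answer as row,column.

[0] ······
······
······
······
···>··
······
······
······
······
[1] ······
······
······
······
···█··
···v··
······
······
······
[2] ······
······
······
······
···█··
··<█··
······
······
······
[3] ······
······
······
······
··^█··
··██··
······
······
······
[4] ······
······
······
······
··█>··
··██··
······
······
······
[5] ······
······
······
···^··
··█···
··██··
······
······
······
[6] ······
······
······
···█>·
··█···
··██··
······
······
······
[7] ······
······
······
···██·
··█·v·
··██··
······
······
······
[8] ······
······
······
···██·
··█<█·
··██··
······
······
······
[9] ······
······
······
···^█·
··███·
··██··
······
······
······
[10] ······
······
······
··<·█·
··███·
··██··
······
······
······
[11] ······
······
··^···
··█·█·
··███·
··██··
······
······
······
[12] ······
······
··█>··
··█·█·
··███·
··██··
······
······
······
[13] ······
······
··██··
··█v█·
··███·
··██··
······
······
······
[14] ······
······
··██··
··<██·
··███·
··██··
······
······
······
[15] ······
······
··██··
···██·
··v██·
··██··
······
······
······
[16] ······
······
··██··
···██·
···>█·
··██··
······
······
······
[17] ······
······
··██··
···^█·
····█·
··██··
······
······
······
[18] ······
······
··██··
··<·█·
····█·
··██··
······
······
······
[19] ······
······
··^█··
··█·█·
····█·
··██··
······
······
······
[20] ······
······
·<·█··
··█·█·
····█·
··██··
······
······
······
[21] ······
·^····
·█·█··
··█·█·
····█·
··██··
······
······
······
[22] ······
·█>···
·█·█··
··█·█·
····█·
··██··
······
······
······
[23] ······
·██···
·█v█··
··█·█·
····█·
··██··
······
······
······
[24] ······
·██···
·<██··
··█·█·
····█·
··██··
······
······
······
[25] ······
·██···
··██··
·v█·█·
····█·
··██··
······
······
······
[26] ······
·██···
··██··
<██·█·
····█·
··██··
······
······
······
[27] ······
·██···
^·██··
███·█·
····█·
··██··
······
······
······
[28] ······
·██···
█>██··
███·█·
····█·
··██··
······
······
······

2,1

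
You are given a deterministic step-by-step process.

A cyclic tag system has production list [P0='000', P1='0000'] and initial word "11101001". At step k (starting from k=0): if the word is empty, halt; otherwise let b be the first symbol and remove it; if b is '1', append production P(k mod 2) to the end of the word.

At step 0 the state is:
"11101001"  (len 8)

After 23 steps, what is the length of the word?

t=0: "11101001"  (len 8)
t=1: "1101001000"  (len 10)
t=2: "1010010000000"  (len 13)
t=3: "010010000000000"  (len 15)
t=4: "10010000000000"  (len 14)
t=5: "0010000000000000"  (len 16)
t=6: "010000000000000"  (len 15)
t=7: "10000000000000"  (len 14)
t=8: "00000000000000000"  (len 17)
t=9: "0000000000000000"  (len 16)
t=10: "000000000000000"  (len 15)
t=11: "00000000000000"  (len 14)
t=12: "0000000000000"  (len 13)
t=13: "000000000000"  (len 12)
t=14: "00000000000"  (len 11)
t=15: "0000000000"  (len 10)
t=16: "000000000"  (len 9)
t=17: "00000000"  (len 8)
t=18: "0000000"  (len 7)
t=19: "000000"  (len 6)
t=20: "00000"  (len 5)
t=21: "0000"  (len 4)
t=22: "000"  (len 3)
t=23: "00"  (len 2)

2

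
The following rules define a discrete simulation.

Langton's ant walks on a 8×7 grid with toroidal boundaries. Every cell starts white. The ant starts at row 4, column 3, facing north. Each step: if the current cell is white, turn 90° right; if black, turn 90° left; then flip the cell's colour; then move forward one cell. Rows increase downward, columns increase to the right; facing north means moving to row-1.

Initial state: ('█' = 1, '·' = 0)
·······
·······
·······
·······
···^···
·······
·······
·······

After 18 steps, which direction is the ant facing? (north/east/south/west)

south

gen 0: ·······
·······
·······
·······
···^···
·······
·······
·······
gen 1: ·······
·······
·······
·······
···█>··
·······
·······
·······
gen 2: ·······
·······
·······
·······
···██··
····v··
·······
·······
gen 3: ·······
·······
·······
·······
···██··
···<█··
·······
·······
gen 4: ·······
·······
·······
·······
···^█··
···██··
·······
·······
gen 5: ·······
·······
·······
·······
··<·█··
···██··
·······
·······
gen 6: ·······
·······
·······
··^····
··█·█··
···██··
·······
·······
gen 7: ·······
·······
·······
··█>···
··█·█··
···██··
·······
·······
gen 8: ·······
·······
·······
··██···
··█v█··
···██··
·······
·······
gen 9: ·······
·······
·······
··██···
··<██··
···██··
·······
·······
gen 10: ·······
·······
·······
··██···
···██··
··v██··
·······
·······
gen 11: ·······
·······
·······
··██···
···██··
·<███··
·······
·······
gen 12: ·······
·······
·······
··██···
·^·██··
·████··
·······
·······
gen 13: ·······
·······
·······
··██···
·█>██··
·████··
·······
·······
gen 14: ·······
·······
·······
··██···
·████··
·█v██··
·······
·······
gen 15: ·······
·······
·······
··██···
·████··
·█·>█··
·······
·······
gen 16: ·······
·······
·······
··██···
·██^█··
·█··█··
·······
·······
gen 17: ·······
·······
·······
··██···
·█<·█··
·█··█··
·······
·······
gen 18: ·······
·······
·······
··██···
·█··█··
·█v·█··
·······
·······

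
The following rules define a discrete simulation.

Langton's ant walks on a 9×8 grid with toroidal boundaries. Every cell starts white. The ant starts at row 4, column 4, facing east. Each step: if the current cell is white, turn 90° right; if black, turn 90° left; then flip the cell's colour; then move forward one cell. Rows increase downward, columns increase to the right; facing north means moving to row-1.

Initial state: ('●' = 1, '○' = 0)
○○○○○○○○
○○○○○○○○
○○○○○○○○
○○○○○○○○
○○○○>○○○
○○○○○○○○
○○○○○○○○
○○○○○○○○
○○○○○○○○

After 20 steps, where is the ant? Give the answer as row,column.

0) ○○○○○○○○
○○○○○○○○
○○○○○○○○
○○○○○○○○
○○○○>○○○
○○○○○○○○
○○○○○○○○
○○○○○○○○
○○○○○○○○
1) ○○○○○○○○
○○○○○○○○
○○○○○○○○
○○○○○○○○
○○○○●○○○
○○○○v○○○
○○○○○○○○
○○○○○○○○
○○○○○○○○
2) ○○○○○○○○
○○○○○○○○
○○○○○○○○
○○○○○○○○
○○○○●○○○
○○○<●○○○
○○○○○○○○
○○○○○○○○
○○○○○○○○
3) ○○○○○○○○
○○○○○○○○
○○○○○○○○
○○○○○○○○
○○○^●○○○
○○○●●○○○
○○○○○○○○
○○○○○○○○
○○○○○○○○
4) ○○○○○○○○
○○○○○○○○
○○○○○○○○
○○○○○○○○
○○○●>○○○
○○○●●○○○
○○○○○○○○
○○○○○○○○
○○○○○○○○
5) ○○○○○○○○
○○○○○○○○
○○○○○○○○
○○○○^○○○
○○○●○○○○
○○○●●○○○
○○○○○○○○
○○○○○○○○
○○○○○○○○
6) ○○○○○○○○
○○○○○○○○
○○○○○○○○
○○○○●>○○
○○○●○○○○
○○○●●○○○
○○○○○○○○
○○○○○○○○
○○○○○○○○
7) ○○○○○○○○
○○○○○○○○
○○○○○○○○
○○○○●●○○
○○○●○v○○
○○○●●○○○
○○○○○○○○
○○○○○○○○
○○○○○○○○
8) ○○○○○○○○
○○○○○○○○
○○○○○○○○
○○○○●●○○
○○○●<●○○
○○○●●○○○
○○○○○○○○
○○○○○○○○
○○○○○○○○
9) ○○○○○○○○
○○○○○○○○
○○○○○○○○
○○○○^●○○
○○○●●●○○
○○○●●○○○
○○○○○○○○
○○○○○○○○
○○○○○○○○
10) ○○○○○○○○
○○○○○○○○
○○○○○○○○
○○○<○●○○
○○○●●●○○
○○○●●○○○
○○○○○○○○
○○○○○○○○
○○○○○○○○
11) ○○○○○○○○
○○○○○○○○
○○○^○○○○
○○○●○●○○
○○○●●●○○
○○○●●○○○
○○○○○○○○
○○○○○○○○
○○○○○○○○
12) ○○○○○○○○
○○○○○○○○
○○○●>○○○
○○○●○●○○
○○○●●●○○
○○○●●○○○
○○○○○○○○
○○○○○○○○
○○○○○○○○
13) ○○○○○○○○
○○○○○○○○
○○○●●○○○
○○○●v●○○
○○○●●●○○
○○○●●○○○
○○○○○○○○
○○○○○○○○
○○○○○○○○
14) ○○○○○○○○
○○○○○○○○
○○○●●○○○
○○○<●●○○
○○○●●●○○
○○○●●○○○
○○○○○○○○
○○○○○○○○
○○○○○○○○
15) ○○○○○○○○
○○○○○○○○
○○○●●○○○
○○○○●●○○
○○○v●●○○
○○○●●○○○
○○○○○○○○
○○○○○○○○
○○○○○○○○
16) ○○○○○○○○
○○○○○○○○
○○○●●○○○
○○○○●●○○
○○○○>●○○
○○○●●○○○
○○○○○○○○
○○○○○○○○
○○○○○○○○
17) ○○○○○○○○
○○○○○○○○
○○○●●○○○
○○○○^●○○
○○○○○●○○
○○○●●○○○
○○○○○○○○
○○○○○○○○
○○○○○○○○
18) ○○○○○○○○
○○○○○○○○
○○○●●○○○
○○○<○●○○
○○○○○●○○
○○○●●○○○
○○○○○○○○
○○○○○○○○
○○○○○○○○
19) ○○○○○○○○
○○○○○○○○
○○○^●○○○
○○○●○●○○
○○○○○●○○
○○○●●○○○
○○○○○○○○
○○○○○○○○
○○○○○○○○
20) ○○○○○○○○
○○○○○○○○
○○<○●○○○
○○○●○●○○
○○○○○●○○
○○○●●○○○
○○○○○○○○
○○○○○○○○
○○○○○○○○

2,2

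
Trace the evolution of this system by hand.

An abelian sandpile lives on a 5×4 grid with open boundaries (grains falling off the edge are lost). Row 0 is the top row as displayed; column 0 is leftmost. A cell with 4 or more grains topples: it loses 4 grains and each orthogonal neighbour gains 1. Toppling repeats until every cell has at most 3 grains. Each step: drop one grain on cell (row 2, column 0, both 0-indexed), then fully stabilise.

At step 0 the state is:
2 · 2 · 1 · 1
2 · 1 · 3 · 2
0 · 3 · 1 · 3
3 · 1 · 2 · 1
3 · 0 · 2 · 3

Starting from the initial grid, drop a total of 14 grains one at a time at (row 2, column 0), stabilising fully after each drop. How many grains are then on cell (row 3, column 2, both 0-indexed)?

0

0) 2 · 2 · 1 · 1
2 · 1 · 3 · 2
0 · 3 · 1 · 3
3 · 1 · 2 · 1
3 · 0 · 2 · 3
1) 2 · 2 · 1 · 1
2 · 1 · 3 · 2
1 · 3 · 1 · 3
3 · 1 · 2 · 1
3 · 0 · 2 · 3
2) 2 · 2 · 1 · 1
2 · 1 · 3 · 2
2 · 3 · 1 · 3
3 · 1 · 2 · 1
3 · 0 · 2 · 3
3) 2 · 2 · 1 · 1
2 · 1 · 3 · 2
3 · 3 · 1 · 3
3 · 1 · 2 · 1
3 · 0 · 2 · 3
4) 2 · 2 · 1 · 1
3 · 2 · 3 · 2
2 · 0 · 2 · 3
1 · 3 · 2 · 1
0 · 1 · 2 · 3
5) 2 · 2 · 1 · 1
3 · 2 · 3 · 2
3 · 0 · 2 · 3
1 · 3 · 2 · 1
0 · 1 · 2 · 3
6) 3 · 2 · 1 · 1
0 · 3 · 3 · 2
1 · 1 · 2 · 3
2 · 3 · 2 · 1
0 · 1 · 2 · 3
7) 3 · 2 · 1 · 1
0 · 3 · 3 · 2
2 · 1 · 2 · 3
2 · 3 · 2 · 1
0 · 1 · 2 · 3
8) 3 · 2 · 1 · 1
0 · 3 · 3 · 2
3 · 1 · 2 · 3
2 · 3 · 2 · 1
0 · 1 · 2 · 3
9) 3 · 2 · 1 · 1
1 · 3 · 3 · 2
0 · 2 · 2 · 3
3 · 3 · 2 · 1
0 · 1 · 2 · 3
10) 3 · 2 · 1 · 1
1 · 3 · 3 · 2
1 · 2 · 2 · 3
3 · 3 · 2 · 1
0 · 1 · 2 · 3
11) 3 · 2 · 1 · 1
1 · 3 · 3 · 2
2 · 2 · 2 · 3
3 · 3 · 2 · 1
0 · 1 · 2 · 3
12) 3 · 2 · 1 · 1
1 · 3 · 3 · 2
3 · 2 · 2 · 3
3 · 3 · 2 · 1
0 · 1 · 2 · 3
13) 3 · 3 · 2 · 2
3 · 1 · 2 · 0
2 · 2 · 2 · 1
1 · 2 · 0 · 3
1 · 2 · 3 · 3
14) 3 · 3 · 2 · 2
3 · 1 · 2 · 0
3 · 2 · 2 · 1
1 · 2 · 0 · 3
1 · 2 · 3 · 3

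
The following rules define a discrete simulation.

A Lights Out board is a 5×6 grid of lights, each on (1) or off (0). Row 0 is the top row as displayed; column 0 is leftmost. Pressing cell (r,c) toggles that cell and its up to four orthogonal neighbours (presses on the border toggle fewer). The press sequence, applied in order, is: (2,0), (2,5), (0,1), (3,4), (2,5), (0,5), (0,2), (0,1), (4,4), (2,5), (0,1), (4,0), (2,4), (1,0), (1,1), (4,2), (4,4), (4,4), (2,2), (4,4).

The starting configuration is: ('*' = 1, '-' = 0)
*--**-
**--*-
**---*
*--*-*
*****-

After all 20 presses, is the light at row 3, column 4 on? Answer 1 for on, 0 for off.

step 0: *--**-
**--*-
**---*
*--*-*
*****-
step 1: *--**-
-*--*-
-----*
---*-*
*****-
step 2: *--**-
-*--**
----*-
---*--
*****-
step 3: -****-
----**
----*-
---*--
*****-
step 4: -****-
----**
------
----**
****--
step 5: -****-
----*-
----**
----*-
****--
step 6: -***-*
----**
----**
----*-
****--
step 7: -----*
--*-**
----**
----*-
****--
step 8: ***--*
-**-**
----**
----*-
****--
step 9: ***--*
-**-**
----**
------
***-**
step 10: ***--*
-**-*-
------
-----*
***-**
step 11: -----*
--*-*-
------
-----*
***-**
step 12: -----*
--*-*-
------
*----*
--*-**
step 13: -----*
--*---
---***
*---**
--*-**
step 14: *----*
***---
*--***
*---**
--*-**
step 15: **---*
------
**-***
*---**
--*-**
step 16: **---*
------
**-***
*-*-**
-*-***
step 17: **---*
------
**-***
*-*--*
-*----
step 18: **---*
------
**-***
*-*-**
-*-***
step 19: **---*
--*---
*-*-**
*---**
-*-***
step 20: **---*
--*---
*-*-**
*----*
-*----

0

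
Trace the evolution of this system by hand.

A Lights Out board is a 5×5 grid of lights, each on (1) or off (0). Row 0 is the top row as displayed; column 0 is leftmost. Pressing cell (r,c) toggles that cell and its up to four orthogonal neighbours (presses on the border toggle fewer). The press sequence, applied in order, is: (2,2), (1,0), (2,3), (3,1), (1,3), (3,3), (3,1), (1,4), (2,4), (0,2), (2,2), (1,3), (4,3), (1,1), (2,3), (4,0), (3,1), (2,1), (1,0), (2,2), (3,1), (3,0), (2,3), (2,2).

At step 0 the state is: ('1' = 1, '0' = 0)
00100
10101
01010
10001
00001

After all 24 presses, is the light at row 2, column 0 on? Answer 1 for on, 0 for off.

step 0: 00100
10101
01010
10001
00001
step 1: 00100
10001
00100
10101
00001
step 2: 10100
01001
10100
10101
00001
step 3: 10100
01011
10011
10111
00001
step 4: 10100
01011
11011
01011
01001
step 5: 10110
01100
11001
01011
01001
step 6: 10110
01100
11011
01100
01011
step 7: 10110
01100
10011
10000
00011
step 8: 10111
01111
10010
10000
00011
step 9: 10111
01110
10001
10001
00011
step 10: 11001
01010
10001
10001
00011
step 11: 11001
01110
11111
10101
00011
step 12: 11011
01001
11101
10101
00011
step 13: 11011
01001
11101
10111
00100
step 14: 10011
10101
10101
10111
00100
step 15: 10011
10111
10010
10101
00100
step 16: 10011
10111
10010
00101
11100
step 17: 10011
10111
11010
11001
10100
step 18: 10011
11111
00110
10001
10100
step 19: 00011
00111
10110
10001
10100
step 20: 00011
00011
11000
10101
10100
step 21: 00011
00011
10000
01001
11100
step 22: 00011
00011
00000
10001
01100
step 23: 00011
00001
00111
10011
01100
step 24: 00011
00101
01001
10111
01100

0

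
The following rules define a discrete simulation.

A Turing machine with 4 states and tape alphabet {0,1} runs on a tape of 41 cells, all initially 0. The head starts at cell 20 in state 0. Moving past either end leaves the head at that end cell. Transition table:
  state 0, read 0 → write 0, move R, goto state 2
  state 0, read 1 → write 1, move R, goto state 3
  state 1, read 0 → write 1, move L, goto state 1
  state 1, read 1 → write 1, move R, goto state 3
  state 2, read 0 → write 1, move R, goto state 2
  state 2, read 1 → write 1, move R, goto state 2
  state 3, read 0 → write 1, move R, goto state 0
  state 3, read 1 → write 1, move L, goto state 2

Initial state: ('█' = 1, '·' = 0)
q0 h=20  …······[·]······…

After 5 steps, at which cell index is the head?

step 0: q0 h=20  …······[·]······…
step 1: q2 h=21  …······[·]······…
step 2: q2 h=22  …·····█[·]······…
step 3: q2 h=23  …····██[·]······…
step 4: q2 h=24  …···███[·]······…
step 5: q2 h=25  …··████[·]······…

25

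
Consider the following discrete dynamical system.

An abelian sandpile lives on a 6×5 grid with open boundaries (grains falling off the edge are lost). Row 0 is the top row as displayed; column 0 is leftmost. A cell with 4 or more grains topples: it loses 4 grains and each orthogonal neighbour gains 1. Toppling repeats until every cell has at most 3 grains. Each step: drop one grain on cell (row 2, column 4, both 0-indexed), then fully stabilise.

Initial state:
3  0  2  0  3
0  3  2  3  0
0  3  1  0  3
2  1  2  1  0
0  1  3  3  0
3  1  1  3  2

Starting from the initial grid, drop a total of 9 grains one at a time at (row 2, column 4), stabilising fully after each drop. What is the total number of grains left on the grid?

[0] 3  0  2  0  3
0  3  2  3  0
0  3  1  0  3
2  1  2  1  0
0  1  3  3  0
3  1  1  3  2
[1] 3  0  2  0  3
0  3  2  3  1
0  3  1  1  0
2  1  2  1  1
0  1  3  3  0
3  1  1  3  2
[2] 3  0  2  0  3
0  3  2  3  1
0  3  1  1  1
2  1  2  1  1
0  1  3  3  0
3  1  1  3  2
[3] 3  0  2  0  3
0  3  2  3  1
0  3  1  1  2
2  1  2  1  1
0  1  3  3  0
3  1  1  3  2
[4] 3  0  2  0  3
0  3  2  3  1
0  3  1  1  3
2  1  2  1  1
0  1  3  3  0
3  1  1  3  2
[5] 3  0  2  0  3
0  3  2  3  2
0  3  1  2  0
2  1  2  1  2
0  1  3  3  0
3  1  1  3  2
[6] 3  0  2  0  3
0  3  2  3  2
0  3  1  2  1
2  1  2  1  2
0  1  3  3  0
3  1  1  3  2
[7] 3  0  2  0  3
0  3  2  3  2
0  3  1  2  2
2  1  2  1  2
0  1  3  3  0
3  1  1  3  2
[8] 3  0  2  0  3
0  3  2  3  2
0  3  1  2  3
2  1  2  1  2
0  1  3  3  0
3  1  1  3  2
[9] 3  0  2  0  3
0  3  2  3  3
0  3  1  3  0
2  1  2  1  3
0  1  3  3  0
3  1  1  3  2

52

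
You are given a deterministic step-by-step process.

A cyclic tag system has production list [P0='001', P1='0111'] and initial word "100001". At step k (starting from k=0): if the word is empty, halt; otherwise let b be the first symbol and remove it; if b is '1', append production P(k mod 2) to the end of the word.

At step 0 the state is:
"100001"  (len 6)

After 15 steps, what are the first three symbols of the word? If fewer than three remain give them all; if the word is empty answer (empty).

100

step 0: "100001"  (len 6)
step 1: "00001001"  (len 8)
step 2: "0001001"  (len 7)
step 3: "001001"  (len 6)
step 4: "01001"  (len 5)
step 5: "1001"  (len 4)
step 6: "0010111"  (len 7)
step 7: "010111"  (len 6)
step 8: "10111"  (len 5)
step 9: "0111001"  (len 7)
step 10: "111001"  (len 6)
step 11: "11001001"  (len 8)
step 12: "10010010111"  (len 11)
step 13: "0010010111001"  (len 13)
step 14: "010010111001"  (len 12)
step 15: "10010111001"  (len 11)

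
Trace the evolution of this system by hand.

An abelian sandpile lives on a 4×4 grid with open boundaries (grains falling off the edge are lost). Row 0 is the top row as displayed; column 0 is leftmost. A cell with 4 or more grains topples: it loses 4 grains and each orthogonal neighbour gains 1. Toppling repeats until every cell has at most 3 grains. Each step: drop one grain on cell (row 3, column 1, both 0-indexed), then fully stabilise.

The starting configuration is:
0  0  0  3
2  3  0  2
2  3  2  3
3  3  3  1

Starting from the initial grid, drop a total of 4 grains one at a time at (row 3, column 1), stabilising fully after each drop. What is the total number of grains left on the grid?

t=0: 0  0  0  3
2  3  0  2
2  3  2  3
3  3  3  1
t=1: 1  1  0  3
0  1  2  3
1  3  1  0
1  3  1  3
t=2: 1  1  0  3
0  2  2  3
2  0  2  0
2  1  2  3
t=3: 1  1  0  3
0  2  2  3
2  0  2  0
2  2  2  3
t=4: 1  1  0  3
0  2  2  3
2  0  2  0
2  3  2  3

26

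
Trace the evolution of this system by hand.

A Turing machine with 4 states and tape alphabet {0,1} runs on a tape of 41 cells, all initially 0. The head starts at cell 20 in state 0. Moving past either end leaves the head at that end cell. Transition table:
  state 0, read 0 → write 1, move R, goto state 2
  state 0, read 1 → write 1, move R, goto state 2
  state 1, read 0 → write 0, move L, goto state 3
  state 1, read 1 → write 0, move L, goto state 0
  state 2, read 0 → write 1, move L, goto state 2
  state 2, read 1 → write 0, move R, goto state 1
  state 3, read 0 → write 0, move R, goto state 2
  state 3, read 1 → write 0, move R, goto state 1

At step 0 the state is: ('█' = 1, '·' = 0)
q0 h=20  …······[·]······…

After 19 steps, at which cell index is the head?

[0] q0 h=20  …······[·]······…
[1] q2 h=21  …·····█[·]······…
[2] q2 h=20  …······[█]█·····…
[3] q1 h=21  …······[█]······…
[4] q0 h=20  …······[·]······…
[5] q2 h=21  …·····█[·]······…
[6] q2 h=20  …······[█]█·····…
[7] q1 h=21  …······[█]······…
[8] q0 h=20  …······[·]······…
[9] q2 h=21  …·····█[·]······…
[10] q2 h=20  …······[█]█·····…
[11] q1 h=21  …······[█]······…
[12] q0 h=20  …······[·]······…
[13] q2 h=21  …·····█[·]······…
[14] q2 h=20  …······[█]█·····…
[15] q1 h=21  …······[█]······…
[16] q0 h=20  …······[·]······…
[17] q2 h=21  …·····█[·]······…
[18] q2 h=20  …······[█]█·····…
[19] q1 h=21  …······[█]······…

21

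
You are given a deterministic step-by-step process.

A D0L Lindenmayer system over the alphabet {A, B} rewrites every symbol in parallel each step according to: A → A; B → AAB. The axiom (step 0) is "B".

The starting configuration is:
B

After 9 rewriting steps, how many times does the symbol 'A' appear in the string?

18

t=0: B
t=1: AAB
t=2: AAAAB
t=3: AAAAAAB
t=4: AAAAAAAAB
t=5: AAAAAAAAAAB
t=6: AAAAAAAAAAAAB
t=7: AAAAAAAAAAAAAAB
t=8: AAAAAAAAAAAAAAAAB
t=9: AAAAAAAAAAAAAAAAAAB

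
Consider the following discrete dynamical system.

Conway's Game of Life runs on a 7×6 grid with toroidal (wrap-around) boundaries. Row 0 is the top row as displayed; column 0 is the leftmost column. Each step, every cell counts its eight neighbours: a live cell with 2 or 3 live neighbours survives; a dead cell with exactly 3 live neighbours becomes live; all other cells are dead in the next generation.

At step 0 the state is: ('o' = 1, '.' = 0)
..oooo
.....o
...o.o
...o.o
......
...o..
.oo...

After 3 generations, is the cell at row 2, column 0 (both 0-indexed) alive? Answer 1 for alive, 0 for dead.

step 0: ..oooo
.....o
...o.o
...o.o
......
...o..
.oo...
step 1: oooooo
o.o..o
o....o
......
....o.
..o...
.o....
step 2: ...oo.
..o...
oo...o
.....o
......
......
....oo
step 3: ...ooo
oooooo
oo...o
.....o
......
......
...ooo

1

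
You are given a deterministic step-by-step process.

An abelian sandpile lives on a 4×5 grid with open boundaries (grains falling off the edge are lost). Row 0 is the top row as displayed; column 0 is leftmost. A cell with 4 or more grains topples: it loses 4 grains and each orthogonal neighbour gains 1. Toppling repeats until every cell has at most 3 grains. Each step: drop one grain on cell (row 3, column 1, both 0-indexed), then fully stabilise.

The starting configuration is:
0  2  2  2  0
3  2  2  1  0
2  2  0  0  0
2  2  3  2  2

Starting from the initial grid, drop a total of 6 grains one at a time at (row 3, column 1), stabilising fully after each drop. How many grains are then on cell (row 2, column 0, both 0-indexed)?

gen 0: 0  2  2  2  0
3  2  2  1  0
2  2  0  0  0
2  2  3  2  2
gen 1: 0  2  2  2  0
3  2  2  1  0
2  2  0  0  0
2  3  3  2  2
gen 2: 0  2  2  2  0
3  2  2  1  0
2  3  1  0  0
3  1  0  3  2
gen 3: 0  2  2  2  0
3  2  2  1  0
2  3  1  0  0
3  2  0  3  2
gen 4: 0  2  2  2  0
3  2  2  1  0
2  3  1  0  0
3  3  0  3  2
gen 5: 1  3  2  2  0
1  0  3  1  0
1  2  2  0  0
1  2  1  3  2
gen 6: 1  3  2  2  0
1  0  3  1  0
1  2  2  0  0
1  3  1  3  2

1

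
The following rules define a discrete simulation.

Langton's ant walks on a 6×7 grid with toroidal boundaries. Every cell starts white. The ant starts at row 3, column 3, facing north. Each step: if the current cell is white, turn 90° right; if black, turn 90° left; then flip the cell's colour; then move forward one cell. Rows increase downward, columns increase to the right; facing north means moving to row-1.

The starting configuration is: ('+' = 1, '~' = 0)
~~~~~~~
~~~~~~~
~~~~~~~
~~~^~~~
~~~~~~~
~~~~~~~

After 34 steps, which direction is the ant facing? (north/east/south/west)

[0] ~~~~~~~
~~~~~~~
~~~~~~~
~~~^~~~
~~~~~~~
~~~~~~~
[1] ~~~~~~~
~~~~~~~
~~~~~~~
~~~+>~~
~~~~~~~
~~~~~~~
[2] ~~~~~~~
~~~~~~~
~~~~~~~
~~~++~~
~~~~v~~
~~~~~~~
[3] ~~~~~~~
~~~~~~~
~~~~~~~
~~~++~~
~~~<+~~
~~~~~~~
[4] ~~~~~~~
~~~~~~~
~~~~~~~
~~~^+~~
~~~++~~
~~~~~~~
[5] ~~~~~~~
~~~~~~~
~~~~~~~
~~<~+~~
~~~++~~
~~~~~~~
[6] ~~~~~~~
~~~~~~~
~~^~~~~
~~+~+~~
~~~++~~
~~~~~~~
[7] ~~~~~~~
~~~~~~~
~~+>~~~
~~+~+~~
~~~++~~
~~~~~~~
[8] ~~~~~~~
~~~~~~~
~~++~~~
~~+v+~~
~~~++~~
~~~~~~~
[9] ~~~~~~~
~~~~~~~
~~++~~~
~~<++~~
~~~++~~
~~~~~~~
[10] ~~~~~~~
~~~~~~~
~~++~~~
~~~++~~
~~v++~~
~~~~~~~
[11] ~~~~~~~
~~~~~~~
~~++~~~
~~~++~~
~<+++~~
~~~~~~~
[12] ~~~~~~~
~~~~~~~
~~++~~~
~^~++~~
~++++~~
~~~~~~~
[13] ~~~~~~~
~~~~~~~
~~++~~~
~+>++~~
~++++~~
~~~~~~~
[14] ~~~~~~~
~~~~~~~
~~++~~~
~++++~~
~+v++~~
~~~~~~~
[15] ~~~~~~~
~~~~~~~
~~++~~~
~++++~~
~+~>+~~
~~~~~~~
[16] ~~~~~~~
~~~~~~~
~~++~~~
~++^+~~
~+~~+~~
~~~~~~~
[17] ~~~~~~~
~~~~~~~
~~++~~~
~+<~+~~
~+~~+~~
~~~~~~~
[18] ~~~~~~~
~~~~~~~
~~++~~~
~+~~+~~
~+v~+~~
~~~~~~~
[19] ~~~~~~~
~~~~~~~
~~++~~~
~+~~+~~
~<+~+~~
~~~~~~~
[20] ~~~~~~~
~~~~~~~
~~++~~~
~+~~+~~
~~+~+~~
~v~~~~~
[21] ~~~~~~~
~~~~~~~
~~++~~~
~+~~+~~
~~+~+~~
<+~~~~~
[22] ~~~~~~~
~~~~~~~
~~++~~~
~+~~+~~
^~+~+~~
++~~~~~
[23] ~~~~~~~
~~~~~~~
~~++~~~
~+~~+~~
+>+~+~~
++~~~~~
[24] ~~~~~~~
~~~~~~~
~~++~~~
~+~~+~~
+++~+~~
+v~~~~~
[25] ~~~~~~~
~~~~~~~
~~++~~~
~+~~+~~
+++~+~~
+~>~~~~
[26] ~~v~~~~
~~~~~~~
~~++~~~
~+~~+~~
+++~+~~
+~+~~~~
[27] ~<+~~~~
~~~~~~~
~~++~~~
~+~~+~~
+++~+~~
+~+~~~~
[28] ~++~~~~
~~~~~~~
~~++~~~
~+~~+~~
+++~+~~
+^+~~~~
[29] ~++~~~~
~~~~~~~
~~++~~~
~+~~+~~
+++~+~~
++>~~~~
[30] ~++~~~~
~~~~~~~
~~++~~~
~+~~+~~
++^~+~~
++~~~~~
[31] ~++~~~~
~~~~~~~
~~++~~~
~+~~+~~
+<~~+~~
++~~~~~
[32] ~++~~~~
~~~~~~~
~~++~~~
~+~~+~~
+~~~+~~
+v~~~~~
[33] ~++~~~~
~~~~~~~
~~++~~~
~+~~+~~
+~~~+~~
+~>~~~~
[34] ~+v~~~~
~~~~~~~
~~++~~~
~+~~+~~
+~~~+~~
+~+~~~~

south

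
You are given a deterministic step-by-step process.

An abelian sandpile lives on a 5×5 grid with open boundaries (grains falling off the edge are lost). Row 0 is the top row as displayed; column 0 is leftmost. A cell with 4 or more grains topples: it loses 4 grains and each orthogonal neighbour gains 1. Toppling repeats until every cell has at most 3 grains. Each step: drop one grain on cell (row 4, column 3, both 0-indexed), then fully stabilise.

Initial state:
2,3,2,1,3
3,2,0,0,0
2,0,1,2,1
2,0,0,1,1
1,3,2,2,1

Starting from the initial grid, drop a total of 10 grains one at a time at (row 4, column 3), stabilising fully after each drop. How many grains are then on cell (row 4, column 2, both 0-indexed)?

step 0: 2,3,2,1,3
3,2,0,0,0
2,0,1,2,1
2,0,0,1,1
1,3,2,2,1
step 1: 2,3,2,1,3
3,2,0,0,0
2,0,1,2,1
2,0,0,1,1
1,3,2,3,1
step 2: 2,3,2,1,3
3,2,0,0,0
2,0,1,2,1
2,0,0,2,1
1,3,3,0,2
step 3: 2,3,2,1,3
3,2,0,0,0
2,0,1,2,1
2,0,0,2,1
1,3,3,1,2
step 4: 2,3,2,1,3
3,2,0,0,0
2,0,1,2,1
2,0,0,2,1
1,3,3,2,2
step 5: 2,3,2,1,3
3,2,0,0,0
2,0,1,2,1
2,0,0,2,1
1,3,3,3,2
step 6: 2,3,2,1,3
3,2,0,0,0
2,0,1,2,1
2,1,1,3,1
2,0,1,1,3
step 7: 2,3,2,1,3
3,2,0,0,0
2,0,1,2,1
2,1,1,3,1
2,0,1,2,3
step 8: 2,3,2,1,3
3,2,0,0,0
2,0,1,2,1
2,1,1,3,1
2,0,1,3,3
step 9: 2,3,2,1,3
3,2,0,0,0
2,0,1,3,1
2,1,2,0,3
2,0,2,2,0
step 10: 2,3,2,1,3
3,2,0,0,0
2,0,1,3,1
2,1,2,0,3
2,0,2,3,0

2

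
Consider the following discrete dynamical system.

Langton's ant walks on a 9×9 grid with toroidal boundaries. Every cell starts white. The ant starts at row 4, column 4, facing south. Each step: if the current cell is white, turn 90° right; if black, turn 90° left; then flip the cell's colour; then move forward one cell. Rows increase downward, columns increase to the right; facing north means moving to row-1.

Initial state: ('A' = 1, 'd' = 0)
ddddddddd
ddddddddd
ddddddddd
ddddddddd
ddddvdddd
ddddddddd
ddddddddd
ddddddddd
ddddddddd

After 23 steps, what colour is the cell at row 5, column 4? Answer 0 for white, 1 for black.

1

gen 0: ddddddddd
ddddddddd
ddddddddd
ddddddddd
ddddvdddd
ddddddddd
ddddddddd
ddddddddd
ddddddddd
gen 1: ddddddddd
ddddddddd
ddddddddd
ddddddddd
ddd<Adddd
ddddddddd
ddddddddd
ddddddddd
ddddddddd
gen 2: ddddddddd
ddddddddd
ddddddddd
ddd^ddddd
dddAAdddd
ddddddddd
ddddddddd
ddddddddd
ddddddddd
gen 3: ddddddddd
ddddddddd
ddddddddd
dddA>dddd
dddAAdddd
ddddddddd
ddddddddd
ddddddddd
ddddddddd
gen 4: ddddddddd
ddddddddd
ddddddddd
dddAAdddd
dddAvdddd
ddddddddd
ddddddddd
ddddddddd
ddddddddd
gen 5: ddddddddd
ddddddddd
ddddddddd
dddAAdddd
dddAd>ddd
ddddddddd
ddddddddd
ddddddddd
ddddddddd
gen 6: ddddddddd
ddddddddd
ddddddddd
dddAAdddd
dddAdAddd
dddddvddd
ddddddddd
ddddddddd
ddddddddd
gen 7: ddddddddd
ddddddddd
ddddddddd
dddAAdddd
dddAdAddd
dddd<Addd
ddddddddd
ddddddddd
ddddddddd
gen 8: ddddddddd
ddddddddd
ddddddddd
dddAAdddd
dddA^Addd
ddddAAddd
ddddddddd
ddddddddd
ddddddddd
gen 9: ddddddddd
ddddddddd
ddddddddd
dddAAdddd
dddAA>ddd
ddddAAddd
ddddddddd
ddddddddd
ddddddddd
gen 10: ddddddddd
ddddddddd
ddddddddd
dddAA^ddd
dddAAdddd
ddddAAddd
ddddddddd
ddddddddd
ddddddddd
gen 11: ddddddddd
ddddddddd
ddddddddd
dddAAA>dd
dddAAdddd
ddddAAddd
ddddddddd
ddddddddd
ddddddddd
gen 12: ddddddddd
ddddddddd
ddddddddd
dddAAAAdd
dddAAdvdd
ddddAAddd
ddddddddd
ddddddddd
ddddddddd
gen 13: ddddddddd
ddddddddd
ddddddddd
dddAAAAdd
dddAA<Add
ddddAAddd
ddddddddd
ddddddddd
ddddddddd
gen 14: ddddddddd
ddddddddd
ddddddddd
dddAA^Add
dddAAAAdd
ddddAAddd
ddddddddd
ddddddddd
ddddddddd
gen 15: ddddddddd
ddddddddd
ddddddddd
dddA<dAdd
dddAAAAdd
ddddAAddd
ddddddddd
ddddddddd
ddddddddd
gen 16: ddddddddd
ddddddddd
ddddddddd
dddAddAdd
dddAvAAdd
ddddAAddd
ddddddddd
ddddddddd
ddddddddd
gen 17: ddddddddd
ddddddddd
ddddddddd
dddAddAdd
dddAd>Add
ddddAAddd
ddddddddd
ddddddddd
ddddddddd
gen 18: ddddddddd
ddddddddd
ddddddddd
dddAd^Add
dddAddAdd
ddddAAddd
ddddddddd
ddddddddd
ddddddddd
gen 19: ddddddddd
ddddddddd
ddddddddd
dddAdA>dd
dddAddAdd
ddddAAddd
ddddddddd
ddddddddd
ddddddddd
gen 20: ddddddddd
ddddddddd
dddddd^dd
dddAdAddd
dddAddAdd
ddddAAddd
ddddddddd
ddddddddd
ddddddddd
gen 21: ddddddddd
ddddddddd
ddddddA>d
dddAdAddd
dddAddAdd
ddddAAddd
ddddddddd
ddddddddd
ddddddddd
gen 22: ddddddddd
ddddddddd
ddddddAAd
dddAdAdvd
dddAddAdd
ddddAAddd
ddddddddd
ddddddddd
ddddddddd
gen 23: ddddddddd
ddddddddd
ddddddAAd
dddAdA<Ad
dddAddAdd
ddddAAddd
ddddddddd
ddddddddd
ddddddddd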